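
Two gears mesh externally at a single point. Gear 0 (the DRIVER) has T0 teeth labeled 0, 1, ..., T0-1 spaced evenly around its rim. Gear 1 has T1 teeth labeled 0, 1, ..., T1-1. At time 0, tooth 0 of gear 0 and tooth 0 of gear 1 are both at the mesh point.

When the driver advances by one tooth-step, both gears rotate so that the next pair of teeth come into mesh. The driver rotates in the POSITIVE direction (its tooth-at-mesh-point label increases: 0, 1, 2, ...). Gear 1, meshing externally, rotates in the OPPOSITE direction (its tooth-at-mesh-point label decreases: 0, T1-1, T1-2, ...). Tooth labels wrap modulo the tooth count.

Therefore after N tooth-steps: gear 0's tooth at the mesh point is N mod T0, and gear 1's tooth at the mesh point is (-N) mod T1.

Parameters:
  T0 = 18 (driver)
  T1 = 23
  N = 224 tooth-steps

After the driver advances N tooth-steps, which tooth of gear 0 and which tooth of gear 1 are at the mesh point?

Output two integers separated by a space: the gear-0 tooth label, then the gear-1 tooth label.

Answer: 8 6

Derivation:
Gear 0 (driver, T0=18): tooth at mesh = N mod T0
  224 = 12 * 18 + 8, so 224 mod 18 = 8
  gear 0 tooth = 8
Gear 1 (driven, T1=23): tooth at mesh = (-N) mod T1
  224 = 9 * 23 + 17, so 224 mod 23 = 17
  (-224) mod 23 = (-17) mod 23 = 23 - 17 = 6
Mesh after 224 steps: gear-0 tooth 8 meets gear-1 tooth 6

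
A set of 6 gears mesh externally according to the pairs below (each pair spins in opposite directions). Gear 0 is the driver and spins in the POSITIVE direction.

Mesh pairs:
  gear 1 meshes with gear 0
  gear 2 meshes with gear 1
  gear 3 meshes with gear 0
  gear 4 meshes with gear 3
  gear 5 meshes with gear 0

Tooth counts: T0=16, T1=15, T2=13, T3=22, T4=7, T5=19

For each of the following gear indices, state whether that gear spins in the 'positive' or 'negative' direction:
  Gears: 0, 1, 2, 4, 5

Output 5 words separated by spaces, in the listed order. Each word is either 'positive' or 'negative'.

Gear 0 (driver): positive (depth 0)
  gear 1: meshes with gear 0 -> depth 1 -> negative (opposite of gear 0)
  gear 2: meshes with gear 1 -> depth 2 -> positive (opposite of gear 1)
  gear 3: meshes with gear 0 -> depth 1 -> negative (opposite of gear 0)
  gear 4: meshes with gear 3 -> depth 2 -> positive (opposite of gear 3)
  gear 5: meshes with gear 0 -> depth 1 -> negative (opposite of gear 0)
Queried indices 0, 1, 2, 4, 5 -> positive, negative, positive, positive, negative

Answer: positive negative positive positive negative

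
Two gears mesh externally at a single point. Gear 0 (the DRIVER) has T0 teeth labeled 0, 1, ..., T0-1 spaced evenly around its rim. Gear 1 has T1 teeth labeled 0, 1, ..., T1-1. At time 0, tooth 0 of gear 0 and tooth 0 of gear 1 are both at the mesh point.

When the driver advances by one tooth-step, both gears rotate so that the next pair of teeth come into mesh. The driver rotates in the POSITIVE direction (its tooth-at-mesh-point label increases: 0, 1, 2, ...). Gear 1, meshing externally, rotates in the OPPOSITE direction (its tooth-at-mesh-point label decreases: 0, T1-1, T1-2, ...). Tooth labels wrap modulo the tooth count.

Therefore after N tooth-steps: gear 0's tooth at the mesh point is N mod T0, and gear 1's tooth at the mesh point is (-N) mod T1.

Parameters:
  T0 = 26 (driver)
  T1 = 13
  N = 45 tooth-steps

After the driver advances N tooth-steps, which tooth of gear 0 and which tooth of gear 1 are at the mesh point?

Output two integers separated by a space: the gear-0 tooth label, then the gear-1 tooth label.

Answer: 19 7

Derivation:
Gear 0 (driver, T0=26): tooth at mesh = N mod T0
  45 = 1 * 26 + 19, so 45 mod 26 = 19
  gear 0 tooth = 19
Gear 1 (driven, T1=13): tooth at mesh = (-N) mod T1
  45 = 3 * 13 + 6, so 45 mod 13 = 6
  (-45) mod 13 = (-6) mod 13 = 13 - 6 = 7
Mesh after 45 steps: gear-0 tooth 19 meets gear-1 tooth 7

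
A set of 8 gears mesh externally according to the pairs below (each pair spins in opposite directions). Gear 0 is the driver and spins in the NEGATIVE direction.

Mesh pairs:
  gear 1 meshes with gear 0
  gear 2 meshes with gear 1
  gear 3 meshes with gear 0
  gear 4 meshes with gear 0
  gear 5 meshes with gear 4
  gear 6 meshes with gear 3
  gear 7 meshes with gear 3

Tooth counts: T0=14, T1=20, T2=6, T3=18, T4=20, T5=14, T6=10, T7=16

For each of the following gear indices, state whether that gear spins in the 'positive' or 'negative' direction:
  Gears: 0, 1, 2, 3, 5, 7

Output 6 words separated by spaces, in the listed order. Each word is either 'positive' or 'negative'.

Answer: negative positive negative positive negative negative

Derivation:
Gear 0 (driver): negative (depth 0)
  gear 1: meshes with gear 0 -> depth 1 -> positive (opposite of gear 0)
  gear 2: meshes with gear 1 -> depth 2 -> negative (opposite of gear 1)
  gear 3: meshes with gear 0 -> depth 1 -> positive (opposite of gear 0)
  gear 4: meshes with gear 0 -> depth 1 -> positive (opposite of gear 0)
  gear 5: meshes with gear 4 -> depth 2 -> negative (opposite of gear 4)
  gear 6: meshes with gear 3 -> depth 2 -> negative (opposite of gear 3)
  gear 7: meshes with gear 3 -> depth 2 -> negative (opposite of gear 3)
Queried indices 0, 1, 2, 3, 5, 7 -> negative, positive, negative, positive, negative, negative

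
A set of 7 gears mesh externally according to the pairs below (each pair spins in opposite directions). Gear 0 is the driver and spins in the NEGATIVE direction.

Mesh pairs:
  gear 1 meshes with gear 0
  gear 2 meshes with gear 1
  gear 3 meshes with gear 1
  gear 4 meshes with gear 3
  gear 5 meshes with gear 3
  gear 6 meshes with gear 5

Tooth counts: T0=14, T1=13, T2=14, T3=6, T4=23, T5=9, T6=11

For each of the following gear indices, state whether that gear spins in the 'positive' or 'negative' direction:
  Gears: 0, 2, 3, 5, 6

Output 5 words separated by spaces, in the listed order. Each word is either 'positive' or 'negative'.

Answer: negative negative negative positive negative

Derivation:
Gear 0 (driver): negative (depth 0)
  gear 1: meshes with gear 0 -> depth 1 -> positive (opposite of gear 0)
  gear 2: meshes with gear 1 -> depth 2 -> negative (opposite of gear 1)
  gear 3: meshes with gear 1 -> depth 2 -> negative (opposite of gear 1)
  gear 4: meshes with gear 3 -> depth 3 -> positive (opposite of gear 3)
  gear 5: meshes with gear 3 -> depth 3 -> positive (opposite of gear 3)
  gear 6: meshes with gear 5 -> depth 4 -> negative (opposite of gear 5)
Queried indices 0, 2, 3, 5, 6 -> negative, negative, negative, positive, negative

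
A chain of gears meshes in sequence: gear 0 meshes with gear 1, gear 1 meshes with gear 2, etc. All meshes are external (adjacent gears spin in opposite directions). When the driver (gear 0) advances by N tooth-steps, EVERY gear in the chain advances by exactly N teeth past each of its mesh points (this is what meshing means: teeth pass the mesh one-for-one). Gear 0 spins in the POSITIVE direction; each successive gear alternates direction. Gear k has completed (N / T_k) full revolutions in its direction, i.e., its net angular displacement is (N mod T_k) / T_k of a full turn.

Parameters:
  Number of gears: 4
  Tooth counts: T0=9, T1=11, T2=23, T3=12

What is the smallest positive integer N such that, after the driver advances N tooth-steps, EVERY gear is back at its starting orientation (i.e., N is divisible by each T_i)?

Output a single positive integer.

Answer: 9108

Derivation:
Gear k returns to start when N is a multiple of T_k.
All gears at start simultaneously when N is a common multiple of [9, 11, 23, 12]; the smallest such N is lcm(9, 11, 23, 12).
Start: lcm = T0 = 9
Fold in T1=11: gcd(9, 11) = 1; lcm(9, 11) = 9 * 11 / 1 = 99 / 1 = 99
Fold in T2=23: gcd(99, 23) = 1; lcm(99, 23) = 99 * 23 / 1 = 2277 / 1 = 2277
Fold in T3=12: gcd(2277, 12) = 3; lcm(2277, 12) = 2277 * 12 / 3 = 27324 / 3 = 9108
Full cycle length = 9108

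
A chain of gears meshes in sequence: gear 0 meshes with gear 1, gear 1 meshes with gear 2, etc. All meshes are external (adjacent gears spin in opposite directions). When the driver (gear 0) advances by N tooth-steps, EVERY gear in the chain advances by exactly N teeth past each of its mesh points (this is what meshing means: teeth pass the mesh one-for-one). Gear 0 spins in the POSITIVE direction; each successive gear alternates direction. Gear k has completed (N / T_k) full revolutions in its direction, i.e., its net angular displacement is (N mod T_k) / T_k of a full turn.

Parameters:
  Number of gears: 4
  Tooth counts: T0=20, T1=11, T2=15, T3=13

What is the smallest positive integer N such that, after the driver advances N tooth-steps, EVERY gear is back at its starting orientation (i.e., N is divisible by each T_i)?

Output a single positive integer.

Gear k returns to start when N is a multiple of T_k.
All gears at start simultaneously when N is a common multiple of [20, 11, 15, 13]; the smallest such N is lcm(20, 11, 15, 13).
Start: lcm = T0 = 20
Fold in T1=11: gcd(20, 11) = 1; lcm(20, 11) = 20 * 11 / 1 = 220 / 1 = 220
Fold in T2=15: gcd(220, 15) = 5; lcm(220, 15) = 220 * 15 / 5 = 3300 / 5 = 660
Fold in T3=13: gcd(660, 13) = 1; lcm(660, 13) = 660 * 13 / 1 = 8580 / 1 = 8580
Full cycle length = 8580

Answer: 8580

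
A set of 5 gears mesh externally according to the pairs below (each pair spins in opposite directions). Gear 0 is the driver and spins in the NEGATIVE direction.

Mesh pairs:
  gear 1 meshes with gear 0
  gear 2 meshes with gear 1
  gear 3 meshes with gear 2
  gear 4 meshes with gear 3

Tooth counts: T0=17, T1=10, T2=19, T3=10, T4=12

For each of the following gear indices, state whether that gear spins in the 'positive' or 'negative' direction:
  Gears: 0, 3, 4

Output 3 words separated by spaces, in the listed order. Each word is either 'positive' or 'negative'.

Answer: negative positive negative

Derivation:
Gear 0 (driver): negative (depth 0)
  gear 1: meshes with gear 0 -> depth 1 -> positive (opposite of gear 0)
  gear 2: meshes with gear 1 -> depth 2 -> negative (opposite of gear 1)
  gear 3: meshes with gear 2 -> depth 3 -> positive (opposite of gear 2)
  gear 4: meshes with gear 3 -> depth 4 -> negative (opposite of gear 3)
Queried indices 0, 3, 4 -> negative, positive, negative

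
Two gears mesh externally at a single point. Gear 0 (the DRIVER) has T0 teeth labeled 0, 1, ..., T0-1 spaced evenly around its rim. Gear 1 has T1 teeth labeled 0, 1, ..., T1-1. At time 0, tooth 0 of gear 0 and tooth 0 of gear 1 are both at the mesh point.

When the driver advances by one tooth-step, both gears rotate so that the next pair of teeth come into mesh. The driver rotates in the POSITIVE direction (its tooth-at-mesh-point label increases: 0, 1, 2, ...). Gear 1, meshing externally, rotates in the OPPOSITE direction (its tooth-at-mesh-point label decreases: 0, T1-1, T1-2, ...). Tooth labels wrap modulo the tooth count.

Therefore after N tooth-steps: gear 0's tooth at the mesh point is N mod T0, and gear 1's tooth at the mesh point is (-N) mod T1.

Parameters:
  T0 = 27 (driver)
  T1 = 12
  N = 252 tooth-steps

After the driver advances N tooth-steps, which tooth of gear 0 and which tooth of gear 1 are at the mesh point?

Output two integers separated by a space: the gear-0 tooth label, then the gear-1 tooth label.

Gear 0 (driver, T0=27): tooth at mesh = N mod T0
  252 = 9 * 27 + 9, so 252 mod 27 = 9
  gear 0 tooth = 9
Gear 1 (driven, T1=12): tooth at mesh = (-N) mod T1
  252 = 21 * 12 + 0, so 252 mod 12 = 0
  (-252) mod 12 = 0
Mesh after 252 steps: gear-0 tooth 9 meets gear-1 tooth 0

Answer: 9 0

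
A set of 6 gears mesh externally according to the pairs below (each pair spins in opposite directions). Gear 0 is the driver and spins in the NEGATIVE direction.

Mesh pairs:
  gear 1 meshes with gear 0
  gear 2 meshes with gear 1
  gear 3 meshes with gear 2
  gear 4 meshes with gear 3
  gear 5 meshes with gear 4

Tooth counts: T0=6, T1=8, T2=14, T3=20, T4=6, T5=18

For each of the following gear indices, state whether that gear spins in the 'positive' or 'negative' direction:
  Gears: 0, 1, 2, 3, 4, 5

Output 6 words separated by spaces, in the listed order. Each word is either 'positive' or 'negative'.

Gear 0 (driver): negative (depth 0)
  gear 1: meshes with gear 0 -> depth 1 -> positive (opposite of gear 0)
  gear 2: meshes with gear 1 -> depth 2 -> negative (opposite of gear 1)
  gear 3: meshes with gear 2 -> depth 3 -> positive (opposite of gear 2)
  gear 4: meshes with gear 3 -> depth 4 -> negative (opposite of gear 3)
  gear 5: meshes with gear 4 -> depth 5 -> positive (opposite of gear 4)
Queried indices 0, 1, 2, 3, 4, 5 -> negative, positive, negative, positive, negative, positive

Answer: negative positive negative positive negative positive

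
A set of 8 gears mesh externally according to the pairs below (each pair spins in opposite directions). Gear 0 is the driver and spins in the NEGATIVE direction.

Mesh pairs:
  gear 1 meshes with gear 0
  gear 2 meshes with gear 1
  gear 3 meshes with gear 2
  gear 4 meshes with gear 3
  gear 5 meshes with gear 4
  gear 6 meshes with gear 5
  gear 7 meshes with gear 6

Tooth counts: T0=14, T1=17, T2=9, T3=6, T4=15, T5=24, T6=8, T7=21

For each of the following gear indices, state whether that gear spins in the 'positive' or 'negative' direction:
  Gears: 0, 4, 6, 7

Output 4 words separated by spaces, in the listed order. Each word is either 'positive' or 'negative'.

Gear 0 (driver): negative (depth 0)
  gear 1: meshes with gear 0 -> depth 1 -> positive (opposite of gear 0)
  gear 2: meshes with gear 1 -> depth 2 -> negative (opposite of gear 1)
  gear 3: meshes with gear 2 -> depth 3 -> positive (opposite of gear 2)
  gear 4: meshes with gear 3 -> depth 4 -> negative (opposite of gear 3)
  gear 5: meshes with gear 4 -> depth 5 -> positive (opposite of gear 4)
  gear 6: meshes with gear 5 -> depth 6 -> negative (opposite of gear 5)
  gear 7: meshes with gear 6 -> depth 7 -> positive (opposite of gear 6)
Queried indices 0, 4, 6, 7 -> negative, negative, negative, positive

Answer: negative negative negative positive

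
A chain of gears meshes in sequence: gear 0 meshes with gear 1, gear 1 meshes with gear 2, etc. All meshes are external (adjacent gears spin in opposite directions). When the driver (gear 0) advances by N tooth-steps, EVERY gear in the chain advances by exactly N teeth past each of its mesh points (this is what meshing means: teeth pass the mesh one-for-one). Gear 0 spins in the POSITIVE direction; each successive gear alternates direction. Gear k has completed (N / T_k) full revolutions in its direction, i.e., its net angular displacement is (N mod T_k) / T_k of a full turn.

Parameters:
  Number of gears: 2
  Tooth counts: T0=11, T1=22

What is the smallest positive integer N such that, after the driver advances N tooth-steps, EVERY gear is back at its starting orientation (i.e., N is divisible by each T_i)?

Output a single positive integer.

Gear k returns to start when N is a multiple of T_k.
All gears at start simultaneously when N is a common multiple of [11, 22]; the smallest such N is lcm(11, 22).
Start: lcm = T0 = 11
Fold in T1=22: gcd(11, 22) = 11; lcm(11, 22) = 11 * 22 / 11 = 242 / 11 = 22
Full cycle length = 22

Answer: 22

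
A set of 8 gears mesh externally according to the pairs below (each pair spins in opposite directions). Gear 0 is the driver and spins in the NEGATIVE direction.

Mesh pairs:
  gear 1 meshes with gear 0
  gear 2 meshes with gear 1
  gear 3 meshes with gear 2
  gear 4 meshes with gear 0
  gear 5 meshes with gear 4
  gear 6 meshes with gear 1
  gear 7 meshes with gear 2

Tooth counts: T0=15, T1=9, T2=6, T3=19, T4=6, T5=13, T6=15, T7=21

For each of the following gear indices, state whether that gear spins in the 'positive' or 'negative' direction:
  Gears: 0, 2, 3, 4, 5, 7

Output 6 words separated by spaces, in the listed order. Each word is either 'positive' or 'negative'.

Answer: negative negative positive positive negative positive

Derivation:
Gear 0 (driver): negative (depth 0)
  gear 1: meshes with gear 0 -> depth 1 -> positive (opposite of gear 0)
  gear 2: meshes with gear 1 -> depth 2 -> negative (opposite of gear 1)
  gear 3: meshes with gear 2 -> depth 3 -> positive (opposite of gear 2)
  gear 4: meshes with gear 0 -> depth 1 -> positive (opposite of gear 0)
  gear 5: meshes with gear 4 -> depth 2 -> negative (opposite of gear 4)
  gear 6: meshes with gear 1 -> depth 2 -> negative (opposite of gear 1)
  gear 7: meshes with gear 2 -> depth 3 -> positive (opposite of gear 2)
Queried indices 0, 2, 3, 4, 5, 7 -> negative, negative, positive, positive, negative, positive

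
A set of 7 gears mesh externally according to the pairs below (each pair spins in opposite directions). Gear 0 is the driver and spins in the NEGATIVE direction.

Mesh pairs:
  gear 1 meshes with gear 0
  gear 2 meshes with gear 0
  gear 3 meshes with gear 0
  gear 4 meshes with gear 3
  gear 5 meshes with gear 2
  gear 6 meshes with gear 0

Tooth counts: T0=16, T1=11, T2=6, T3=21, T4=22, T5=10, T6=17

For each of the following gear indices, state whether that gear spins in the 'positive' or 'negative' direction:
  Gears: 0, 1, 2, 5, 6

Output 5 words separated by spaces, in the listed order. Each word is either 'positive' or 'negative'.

Answer: negative positive positive negative positive

Derivation:
Gear 0 (driver): negative (depth 0)
  gear 1: meshes with gear 0 -> depth 1 -> positive (opposite of gear 0)
  gear 2: meshes with gear 0 -> depth 1 -> positive (opposite of gear 0)
  gear 3: meshes with gear 0 -> depth 1 -> positive (opposite of gear 0)
  gear 4: meshes with gear 3 -> depth 2 -> negative (opposite of gear 3)
  gear 5: meshes with gear 2 -> depth 2 -> negative (opposite of gear 2)
  gear 6: meshes with gear 0 -> depth 1 -> positive (opposite of gear 0)
Queried indices 0, 1, 2, 5, 6 -> negative, positive, positive, negative, positive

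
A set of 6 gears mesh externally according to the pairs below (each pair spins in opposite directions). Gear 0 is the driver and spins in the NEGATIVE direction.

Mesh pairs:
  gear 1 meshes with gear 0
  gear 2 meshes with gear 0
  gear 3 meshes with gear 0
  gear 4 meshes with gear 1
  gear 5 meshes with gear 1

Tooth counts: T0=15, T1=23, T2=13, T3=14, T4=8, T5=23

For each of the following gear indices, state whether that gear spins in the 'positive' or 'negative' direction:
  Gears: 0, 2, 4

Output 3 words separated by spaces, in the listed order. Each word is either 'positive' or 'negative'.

Gear 0 (driver): negative (depth 0)
  gear 1: meshes with gear 0 -> depth 1 -> positive (opposite of gear 0)
  gear 2: meshes with gear 0 -> depth 1 -> positive (opposite of gear 0)
  gear 3: meshes with gear 0 -> depth 1 -> positive (opposite of gear 0)
  gear 4: meshes with gear 1 -> depth 2 -> negative (opposite of gear 1)
  gear 5: meshes with gear 1 -> depth 2 -> negative (opposite of gear 1)
Queried indices 0, 2, 4 -> negative, positive, negative

Answer: negative positive negative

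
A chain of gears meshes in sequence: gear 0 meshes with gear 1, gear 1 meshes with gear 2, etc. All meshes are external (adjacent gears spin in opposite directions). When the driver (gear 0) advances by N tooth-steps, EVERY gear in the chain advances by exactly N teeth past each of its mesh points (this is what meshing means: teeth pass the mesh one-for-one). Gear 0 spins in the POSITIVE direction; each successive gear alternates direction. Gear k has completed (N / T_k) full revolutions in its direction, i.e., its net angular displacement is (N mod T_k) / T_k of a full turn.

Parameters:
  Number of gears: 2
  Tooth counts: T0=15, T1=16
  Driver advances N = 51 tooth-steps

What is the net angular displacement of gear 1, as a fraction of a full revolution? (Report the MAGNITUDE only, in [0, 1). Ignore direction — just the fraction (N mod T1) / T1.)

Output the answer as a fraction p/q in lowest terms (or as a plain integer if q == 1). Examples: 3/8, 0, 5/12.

Chain of 2 gears, tooth counts: [15, 16]
  gear 0: T0=15, direction=positive, advance = 51 mod 15 = 6 teeth = 6/15 turn
  gear 1: T1=16, direction=negative, advance = 51 mod 16 = 3 teeth = 3/16 turn
Gear 1: 51 mod 16 = 3
Fraction = 3 / 16 = 3/16 (gcd(3,16)=1) = 3/16

Answer: 3/16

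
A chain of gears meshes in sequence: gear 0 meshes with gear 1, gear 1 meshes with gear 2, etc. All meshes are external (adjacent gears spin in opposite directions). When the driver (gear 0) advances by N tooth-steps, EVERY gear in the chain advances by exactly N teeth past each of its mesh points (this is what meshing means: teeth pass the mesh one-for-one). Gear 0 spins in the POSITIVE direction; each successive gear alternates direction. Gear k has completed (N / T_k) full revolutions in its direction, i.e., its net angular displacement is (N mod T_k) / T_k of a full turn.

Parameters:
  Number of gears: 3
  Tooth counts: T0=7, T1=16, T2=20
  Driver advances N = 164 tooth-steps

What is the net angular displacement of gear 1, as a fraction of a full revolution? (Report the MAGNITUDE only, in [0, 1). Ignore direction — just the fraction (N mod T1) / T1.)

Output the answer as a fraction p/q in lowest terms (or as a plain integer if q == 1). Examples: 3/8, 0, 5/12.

Answer: 1/4

Derivation:
Chain of 3 gears, tooth counts: [7, 16, 20]
  gear 0: T0=7, direction=positive, advance = 164 mod 7 = 3 teeth = 3/7 turn
  gear 1: T1=16, direction=negative, advance = 164 mod 16 = 4 teeth = 4/16 turn
  gear 2: T2=20, direction=positive, advance = 164 mod 20 = 4 teeth = 4/20 turn
Gear 1: 164 mod 16 = 4
Fraction = 4 / 16 = 1/4 (gcd(4,16)=4) = 1/4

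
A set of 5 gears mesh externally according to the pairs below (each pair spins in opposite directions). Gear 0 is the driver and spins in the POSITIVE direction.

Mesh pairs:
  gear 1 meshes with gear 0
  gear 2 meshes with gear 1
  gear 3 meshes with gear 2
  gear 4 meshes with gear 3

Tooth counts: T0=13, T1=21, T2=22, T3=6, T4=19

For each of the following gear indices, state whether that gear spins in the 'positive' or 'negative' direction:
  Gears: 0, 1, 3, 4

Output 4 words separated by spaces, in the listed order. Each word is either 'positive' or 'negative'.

Gear 0 (driver): positive (depth 0)
  gear 1: meshes with gear 0 -> depth 1 -> negative (opposite of gear 0)
  gear 2: meshes with gear 1 -> depth 2 -> positive (opposite of gear 1)
  gear 3: meshes with gear 2 -> depth 3 -> negative (opposite of gear 2)
  gear 4: meshes with gear 3 -> depth 4 -> positive (opposite of gear 3)
Queried indices 0, 1, 3, 4 -> positive, negative, negative, positive

Answer: positive negative negative positive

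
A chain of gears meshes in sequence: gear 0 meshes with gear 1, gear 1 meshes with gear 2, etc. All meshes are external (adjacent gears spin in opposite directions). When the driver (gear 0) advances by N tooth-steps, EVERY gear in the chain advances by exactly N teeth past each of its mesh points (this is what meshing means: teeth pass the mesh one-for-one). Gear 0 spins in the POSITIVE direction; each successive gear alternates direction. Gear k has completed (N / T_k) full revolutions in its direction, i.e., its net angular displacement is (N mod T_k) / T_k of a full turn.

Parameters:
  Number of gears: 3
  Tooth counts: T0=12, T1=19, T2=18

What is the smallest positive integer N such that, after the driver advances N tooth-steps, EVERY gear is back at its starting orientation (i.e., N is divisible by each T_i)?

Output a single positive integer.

Answer: 684

Derivation:
Gear k returns to start when N is a multiple of T_k.
All gears at start simultaneously when N is a common multiple of [12, 19, 18]; the smallest such N is lcm(12, 19, 18).
Start: lcm = T0 = 12
Fold in T1=19: gcd(12, 19) = 1; lcm(12, 19) = 12 * 19 / 1 = 228 / 1 = 228
Fold in T2=18: gcd(228, 18) = 6; lcm(228, 18) = 228 * 18 / 6 = 4104 / 6 = 684
Full cycle length = 684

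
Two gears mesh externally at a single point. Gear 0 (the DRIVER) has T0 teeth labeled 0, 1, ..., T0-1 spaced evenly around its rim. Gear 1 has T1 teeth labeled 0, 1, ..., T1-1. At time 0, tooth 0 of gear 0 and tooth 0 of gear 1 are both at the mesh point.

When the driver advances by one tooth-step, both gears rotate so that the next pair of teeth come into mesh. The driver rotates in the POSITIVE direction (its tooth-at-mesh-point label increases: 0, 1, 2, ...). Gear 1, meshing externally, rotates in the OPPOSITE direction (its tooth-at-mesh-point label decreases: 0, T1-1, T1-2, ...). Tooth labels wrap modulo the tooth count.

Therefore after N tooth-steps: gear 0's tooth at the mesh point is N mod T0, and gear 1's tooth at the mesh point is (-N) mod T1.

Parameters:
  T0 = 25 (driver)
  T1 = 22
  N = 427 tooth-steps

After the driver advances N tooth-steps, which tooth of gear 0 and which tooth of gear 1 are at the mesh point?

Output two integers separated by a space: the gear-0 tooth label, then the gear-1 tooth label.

Answer: 2 13

Derivation:
Gear 0 (driver, T0=25): tooth at mesh = N mod T0
  427 = 17 * 25 + 2, so 427 mod 25 = 2
  gear 0 tooth = 2
Gear 1 (driven, T1=22): tooth at mesh = (-N) mod T1
  427 = 19 * 22 + 9, so 427 mod 22 = 9
  (-427) mod 22 = (-9) mod 22 = 22 - 9 = 13
Mesh after 427 steps: gear-0 tooth 2 meets gear-1 tooth 13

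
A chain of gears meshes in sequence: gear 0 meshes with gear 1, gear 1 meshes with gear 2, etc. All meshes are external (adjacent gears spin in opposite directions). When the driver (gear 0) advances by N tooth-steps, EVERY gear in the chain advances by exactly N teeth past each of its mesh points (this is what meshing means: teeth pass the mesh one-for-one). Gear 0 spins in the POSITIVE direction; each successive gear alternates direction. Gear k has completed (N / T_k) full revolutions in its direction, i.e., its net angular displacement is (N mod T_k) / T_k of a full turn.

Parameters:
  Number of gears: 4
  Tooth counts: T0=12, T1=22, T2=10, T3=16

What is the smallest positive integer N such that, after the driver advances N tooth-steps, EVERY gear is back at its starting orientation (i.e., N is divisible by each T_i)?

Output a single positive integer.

Answer: 2640

Derivation:
Gear k returns to start when N is a multiple of T_k.
All gears at start simultaneously when N is a common multiple of [12, 22, 10, 16]; the smallest such N is lcm(12, 22, 10, 16).
Start: lcm = T0 = 12
Fold in T1=22: gcd(12, 22) = 2; lcm(12, 22) = 12 * 22 / 2 = 264 / 2 = 132
Fold in T2=10: gcd(132, 10) = 2; lcm(132, 10) = 132 * 10 / 2 = 1320 / 2 = 660
Fold in T3=16: gcd(660, 16) = 4; lcm(660, 16) = 660 * 16 / 4 = 10560 / 4 = 2640
Full cycle length = 2640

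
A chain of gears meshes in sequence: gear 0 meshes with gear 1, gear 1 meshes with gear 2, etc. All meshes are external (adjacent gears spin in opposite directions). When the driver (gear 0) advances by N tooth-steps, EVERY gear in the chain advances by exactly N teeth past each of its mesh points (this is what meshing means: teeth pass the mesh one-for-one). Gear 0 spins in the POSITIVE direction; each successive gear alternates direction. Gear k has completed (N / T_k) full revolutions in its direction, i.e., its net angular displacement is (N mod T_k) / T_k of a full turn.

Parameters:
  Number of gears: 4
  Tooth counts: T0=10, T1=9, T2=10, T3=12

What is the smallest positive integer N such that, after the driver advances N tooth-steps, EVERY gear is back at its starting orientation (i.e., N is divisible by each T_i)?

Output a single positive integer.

Answer: 180

Derivation:
Gear k returns to start when N is a multiple of T_k.
All gears at start simultaneously when N is a common multiple of [10, 9, 10, 12]; the smallest such N is lcm(10, 9, 10, 12).
Start: lcm = T0 = 10
Fold in T1=9: gcd(10, 9) = 1; lcm(10, 9) = 10 * 9 / 1 = 90 / 1 = 90
Fold in T2=10: gcd(90, 10) = 10; lcm(90, 10) = 90 * 10 / 10 = 900 / 10 = 90
Fold in T3=12: gcd(90, 12) = 6; lcm(90, 12) = 90 * 12 / 6 = 1080 / 6 = 180
Full cycle length = 180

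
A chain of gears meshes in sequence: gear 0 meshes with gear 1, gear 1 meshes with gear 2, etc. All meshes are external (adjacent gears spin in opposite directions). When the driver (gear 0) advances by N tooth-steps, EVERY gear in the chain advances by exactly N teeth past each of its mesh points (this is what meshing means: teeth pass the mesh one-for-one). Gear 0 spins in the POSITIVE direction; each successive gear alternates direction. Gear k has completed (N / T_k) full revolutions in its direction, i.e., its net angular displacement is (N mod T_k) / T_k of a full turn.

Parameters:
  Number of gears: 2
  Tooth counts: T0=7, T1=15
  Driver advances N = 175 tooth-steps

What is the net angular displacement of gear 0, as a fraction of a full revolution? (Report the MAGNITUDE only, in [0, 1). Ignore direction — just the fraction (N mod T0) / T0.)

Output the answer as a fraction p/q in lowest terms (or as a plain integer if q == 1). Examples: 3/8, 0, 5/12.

Chain of 2 gears, tooth counts: [7, 15]
  gear 0: T0=7, direction=positive, advance = 175 mod 7 = 0 teeth = 0/7 turn
  gear 1: T1=15, direction=negative, advance = 175 mod 15 = 10 teeth = 10/15 turn
Gear 0: 175 mod 7 = 0
Fraction = 0 / 7 = 0/1 (gcd(0,7)=7) = 0

Answer: 0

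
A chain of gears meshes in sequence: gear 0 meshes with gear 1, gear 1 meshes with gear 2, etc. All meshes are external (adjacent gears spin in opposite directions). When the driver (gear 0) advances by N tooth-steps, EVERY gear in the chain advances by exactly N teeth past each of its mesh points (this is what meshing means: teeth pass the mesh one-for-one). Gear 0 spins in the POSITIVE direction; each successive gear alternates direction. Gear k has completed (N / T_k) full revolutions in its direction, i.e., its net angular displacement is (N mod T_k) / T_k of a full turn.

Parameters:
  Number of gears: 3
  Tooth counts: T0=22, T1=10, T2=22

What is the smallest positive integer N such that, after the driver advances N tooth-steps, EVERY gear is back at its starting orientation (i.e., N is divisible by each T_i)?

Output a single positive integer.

Answer: 110

Derivation:
Gear k returns to start when N is a multiple of T_k.
All gears at start simultaneously when N is a common multiple of [22, 10, 22]; the smallest such N is lcm(22, 10, 22).
Start: lcm = T0 = 22
Fold in T1=10: gcd(22, 10) = 2; lcm(22, 10) = 22 * 10 / 2 = 220 / 2 = 110
Fold in T2=22: gcd(110, 22) = 22; lcm(110, 22) = 110 * 22 / 22 = 2420 / 22 = 110
Full cycle length = 110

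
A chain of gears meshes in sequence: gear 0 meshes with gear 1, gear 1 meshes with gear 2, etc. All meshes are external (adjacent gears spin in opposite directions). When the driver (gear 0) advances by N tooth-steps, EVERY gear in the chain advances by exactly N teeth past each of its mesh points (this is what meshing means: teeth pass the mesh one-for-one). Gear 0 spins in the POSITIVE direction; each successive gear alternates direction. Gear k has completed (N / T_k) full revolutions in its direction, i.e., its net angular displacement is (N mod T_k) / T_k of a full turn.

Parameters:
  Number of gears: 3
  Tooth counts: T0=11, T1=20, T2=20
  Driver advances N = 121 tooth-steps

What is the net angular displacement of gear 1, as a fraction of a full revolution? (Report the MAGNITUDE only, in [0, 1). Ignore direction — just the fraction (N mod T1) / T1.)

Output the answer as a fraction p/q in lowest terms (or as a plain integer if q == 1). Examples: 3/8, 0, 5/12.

Answer: 1/20

Derivation:
Chain of 3 gears, tooth counts: [11, 20, 20]
  gear 0: T0=11, direction=positive, advance = 121 mod 11 = 0 teeth = 0/11 turn
  gear 1: T1=20, direction=negative, advance = 121 mod 20 = 1 teeth = 1/20 turn
  gear 2: T2=20, direction=positive, advance = 121 mod 20 = 1 teeth = 1/20 turn
Gear 1: 121 mod 20 = 1
Fraction = 1 / 20 = 1/20 (gcd(1,20)=1) = 1/20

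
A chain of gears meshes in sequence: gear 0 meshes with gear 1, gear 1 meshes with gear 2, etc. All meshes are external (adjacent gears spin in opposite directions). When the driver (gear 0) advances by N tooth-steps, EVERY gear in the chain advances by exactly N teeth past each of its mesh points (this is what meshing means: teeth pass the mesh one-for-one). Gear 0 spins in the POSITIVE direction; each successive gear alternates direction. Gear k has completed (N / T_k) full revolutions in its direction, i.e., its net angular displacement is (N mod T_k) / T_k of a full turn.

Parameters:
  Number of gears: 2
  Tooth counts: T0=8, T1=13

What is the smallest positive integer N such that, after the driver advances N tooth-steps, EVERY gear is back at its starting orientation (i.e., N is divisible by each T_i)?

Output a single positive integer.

Answer: 104

Derivation:
Gear k returns to start when N is a multiple of T_k.
All gears at start simultaneously when N is a common multiple of [8, 13]; the smallest such N is lcm(8, 13).
Start: lcm = T0 = 8
Fold in T1=13: gcd(8, 13) = 1; lcm(8, 13) = 8 * 13 / 1 = 104 / 1 = 104
Full cycle length = 104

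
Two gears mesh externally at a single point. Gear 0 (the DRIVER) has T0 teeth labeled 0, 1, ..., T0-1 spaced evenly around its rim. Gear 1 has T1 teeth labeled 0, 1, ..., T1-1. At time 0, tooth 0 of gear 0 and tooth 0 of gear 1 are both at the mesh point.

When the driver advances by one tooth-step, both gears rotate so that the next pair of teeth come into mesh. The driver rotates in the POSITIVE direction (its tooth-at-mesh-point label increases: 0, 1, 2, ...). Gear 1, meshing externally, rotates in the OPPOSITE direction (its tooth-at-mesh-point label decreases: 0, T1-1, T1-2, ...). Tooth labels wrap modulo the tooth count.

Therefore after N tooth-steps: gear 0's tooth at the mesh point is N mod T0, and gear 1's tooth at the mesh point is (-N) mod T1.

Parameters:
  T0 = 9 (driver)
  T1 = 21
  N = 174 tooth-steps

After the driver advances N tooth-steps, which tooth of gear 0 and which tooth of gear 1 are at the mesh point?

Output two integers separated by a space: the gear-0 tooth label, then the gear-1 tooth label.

Gear 0 (driver, T0=9): tooth at mesh = N mod T0
  174 = 19 * 9 + 3, so 174 mod 9 = 3
  gear 0 tooth = 3
Gear 1 (driven, T1=21): tooth at mesh = (-N) mod T1
  174 = 8 * 21 + 6, so 174 mod 21 = 6
  (-174) mod 21 = (-6) mod 21 = 21 - 6 = 15
Mesh after 174 steps: gear-0 tooth 3 meets gear-1 tooth 15

Answer: 3 15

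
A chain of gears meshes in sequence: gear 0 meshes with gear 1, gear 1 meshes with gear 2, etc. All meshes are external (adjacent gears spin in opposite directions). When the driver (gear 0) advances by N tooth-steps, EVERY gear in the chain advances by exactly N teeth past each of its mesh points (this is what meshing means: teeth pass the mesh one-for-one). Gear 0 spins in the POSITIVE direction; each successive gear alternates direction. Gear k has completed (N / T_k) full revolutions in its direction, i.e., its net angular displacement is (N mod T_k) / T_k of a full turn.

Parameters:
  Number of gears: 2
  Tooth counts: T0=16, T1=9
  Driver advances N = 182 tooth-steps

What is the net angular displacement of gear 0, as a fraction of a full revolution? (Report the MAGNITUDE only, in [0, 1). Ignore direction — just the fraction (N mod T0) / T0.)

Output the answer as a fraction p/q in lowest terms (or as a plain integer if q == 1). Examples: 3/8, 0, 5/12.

Chain of 2 gears, tooth counts: [16, 9]
  gear 0: T0=16, direction=positive, advance = 182 mod 16 = 6 teeth = 6/16 turn
  gear 1: T1=9, direction=negative, advance = 182 mod 9 = 2 teeth = 2/9 turn
Gear 0: 182 mod 16 = 6
Fraction = 6 / 16 = 3/8 (gcd(6,16)=2) = 3/8

Answer: 3/8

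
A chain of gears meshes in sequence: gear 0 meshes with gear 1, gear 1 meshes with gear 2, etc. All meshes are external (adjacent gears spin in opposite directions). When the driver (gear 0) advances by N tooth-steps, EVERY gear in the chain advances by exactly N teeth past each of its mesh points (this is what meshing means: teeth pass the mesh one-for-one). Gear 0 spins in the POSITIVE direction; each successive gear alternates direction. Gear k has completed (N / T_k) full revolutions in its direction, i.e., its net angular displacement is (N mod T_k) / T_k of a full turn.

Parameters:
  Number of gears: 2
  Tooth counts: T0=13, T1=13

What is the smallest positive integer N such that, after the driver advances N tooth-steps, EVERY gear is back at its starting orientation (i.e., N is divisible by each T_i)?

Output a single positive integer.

Answer: 13

Derivation:
Gear k returns to start when N is a multiple of T_k.
All gears at start simultaneously when N is a common multiple of [13, 13]; the smallest such N is lcm(13, 13).
Start: lcm = T0 = 13
Fold in T1=13: gcd(13, 13) = 13; lcm(13, 13) = 13 * 13 / 13 = 169 / 13 = 13
Full cycle length = 13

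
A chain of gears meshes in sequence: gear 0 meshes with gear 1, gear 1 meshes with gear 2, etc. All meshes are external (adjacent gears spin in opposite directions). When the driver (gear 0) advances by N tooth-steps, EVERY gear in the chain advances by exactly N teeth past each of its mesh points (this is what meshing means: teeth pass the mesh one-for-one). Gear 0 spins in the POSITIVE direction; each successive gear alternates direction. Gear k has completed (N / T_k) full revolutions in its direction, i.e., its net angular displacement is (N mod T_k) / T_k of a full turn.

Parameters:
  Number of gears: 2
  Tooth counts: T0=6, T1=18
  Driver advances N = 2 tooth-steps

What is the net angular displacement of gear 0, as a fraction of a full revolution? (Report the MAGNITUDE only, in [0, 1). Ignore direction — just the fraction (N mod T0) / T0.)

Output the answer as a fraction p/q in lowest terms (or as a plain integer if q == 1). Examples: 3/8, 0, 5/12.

Answer: 1/3

Derivation:
Chain of 2 gears, tooth counts: [6, 18]
  gear 0: T0=6, direction=positive, advance = 2 mod 6 = 2 teeth = 2/6 turn
  gear 1: T1=18, direction=negative, advance = 2 mod 18 = 2 teeth = 2/18 turn
Gear 0: 2 mod 6 = 2
Fraction = 2 / 6 = 1/3 (gcd(2,6)=2) = 1/3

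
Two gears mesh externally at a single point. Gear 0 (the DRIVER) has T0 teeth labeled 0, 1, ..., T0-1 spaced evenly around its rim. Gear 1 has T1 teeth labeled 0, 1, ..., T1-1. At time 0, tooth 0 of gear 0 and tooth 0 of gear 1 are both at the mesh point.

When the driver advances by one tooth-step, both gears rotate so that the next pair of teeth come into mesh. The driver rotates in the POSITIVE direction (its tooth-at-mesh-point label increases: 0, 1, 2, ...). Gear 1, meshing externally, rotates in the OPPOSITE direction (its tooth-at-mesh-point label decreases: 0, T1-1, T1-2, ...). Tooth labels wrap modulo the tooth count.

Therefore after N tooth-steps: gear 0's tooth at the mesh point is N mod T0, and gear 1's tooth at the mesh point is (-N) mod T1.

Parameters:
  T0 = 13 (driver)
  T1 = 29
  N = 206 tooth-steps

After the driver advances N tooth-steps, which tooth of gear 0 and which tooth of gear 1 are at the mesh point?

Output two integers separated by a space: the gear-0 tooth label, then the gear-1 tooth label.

Answer: 11 26

Derivation:
Gear 0 (driver, T0=13): tooth at mesh = N mod T0
  206 = 15 * 13 + 11, so 206 mod 13 = 11
  gear 0 tooth = 11
Gear 1 (driven, T1=29): tooth at mesh = (-N) mod T1
  206 = 7 * 29 + 3, so 206 mod 29 = 3
  (-206) mod 29 = (-3) mod 29 = 29 - 3 = 26
Mesh after 206 steps: gear-0 tooth 11 meets gear-1 tooth 26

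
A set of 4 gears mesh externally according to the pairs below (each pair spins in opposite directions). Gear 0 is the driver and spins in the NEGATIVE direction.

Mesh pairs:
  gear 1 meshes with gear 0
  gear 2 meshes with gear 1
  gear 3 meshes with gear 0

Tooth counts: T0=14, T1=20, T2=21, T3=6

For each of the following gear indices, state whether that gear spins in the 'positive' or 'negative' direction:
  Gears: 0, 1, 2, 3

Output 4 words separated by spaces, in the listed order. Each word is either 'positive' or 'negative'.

Gear 0 (driver): negative (depth 0)
  gear 1: meshes with gear 0 -> depth 1 -> positive (opposite of gear 0)
  gear 2: meshes with gear 1 -> depth 2 -> negative (opposite of gear 1)
  gear 3: meshes with gear 0 -> depth 1 -> positive (opposite of gear 0)
Queried indices 0, 1, 2, 3 -> negative, positive, negative, positive

Answer: negative positive negative positive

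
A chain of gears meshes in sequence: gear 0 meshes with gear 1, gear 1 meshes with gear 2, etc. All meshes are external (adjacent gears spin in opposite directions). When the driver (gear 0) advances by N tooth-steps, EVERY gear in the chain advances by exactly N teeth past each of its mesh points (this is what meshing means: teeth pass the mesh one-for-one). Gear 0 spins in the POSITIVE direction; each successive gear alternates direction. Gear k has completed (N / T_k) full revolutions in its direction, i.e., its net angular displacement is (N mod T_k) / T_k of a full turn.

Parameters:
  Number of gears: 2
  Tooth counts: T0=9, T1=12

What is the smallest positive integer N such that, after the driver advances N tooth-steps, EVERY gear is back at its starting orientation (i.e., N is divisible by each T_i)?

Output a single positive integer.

Answer: 36

Derivation:
Gear k returns to start when N is a multiple of T_k.
All gears at start simultaneously when N is a common multiple of [9, 12]; the smallest such N is lcm(9, 12).
Start: lcm = T0 = 9
Fold in T1=12: gcd(9, 12) = 3; lcm(9, 12) = 9 * 12 / 3 = 108 / 3 = 36
Full cycle length = 36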